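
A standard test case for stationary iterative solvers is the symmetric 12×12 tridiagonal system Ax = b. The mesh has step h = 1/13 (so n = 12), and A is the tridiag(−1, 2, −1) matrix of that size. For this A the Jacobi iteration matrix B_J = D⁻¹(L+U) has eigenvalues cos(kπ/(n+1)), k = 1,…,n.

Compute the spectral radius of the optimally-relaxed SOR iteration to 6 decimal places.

ρ_J = max_k |cos(kπ/13)| = cos(π/13) = 0.970942
√(1 − cos²(π/13)) = sin(π/13) ≈ 0.2393157.
ω* = 2/(1+0.2393157) = 1.613794
[ρ_SOR] ω* − 1 = 0.613794.

ρ_SOR = 0.613794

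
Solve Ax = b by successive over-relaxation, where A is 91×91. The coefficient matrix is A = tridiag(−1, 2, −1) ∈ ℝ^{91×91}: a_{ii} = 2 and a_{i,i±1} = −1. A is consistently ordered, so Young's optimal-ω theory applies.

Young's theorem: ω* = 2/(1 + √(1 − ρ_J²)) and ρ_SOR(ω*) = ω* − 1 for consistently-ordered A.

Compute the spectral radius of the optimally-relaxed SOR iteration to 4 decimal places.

[ρ_J] n=91: ρ(B_J) = cos(π/(n+1)) = cos(π/92) = 0.9994.
√(1 − cos²(π/92)) = sin(π/92) ≈ 0.03414.
ω* = 2 / (1 + 0.03414) = 2 / 1.03414 ≈ 1.9340.
ρ(B_{ω*}) = ω*−1 = 0.9340

ρ_SOR = 0.9340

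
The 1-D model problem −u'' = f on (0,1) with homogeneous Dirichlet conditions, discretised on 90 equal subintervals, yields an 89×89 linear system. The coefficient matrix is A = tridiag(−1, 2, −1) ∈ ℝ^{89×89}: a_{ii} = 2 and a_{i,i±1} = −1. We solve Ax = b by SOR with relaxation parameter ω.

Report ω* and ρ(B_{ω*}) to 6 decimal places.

ω* = 1.932555, ρ_SOR = 0.932555

With n=89, ρ(Jacobi) = cos(π/90) = 0.999391.
1 − cos²(π/90) = sin²(π/90) ⇒ √(1−ρ_J²) = sin(π/90) = 0.0348995.
[ω*] 2 ÷ (1 + 0.0348995) = 2 ÷ 1.0348995 = 1.932555.
Hence ρ(B_{ω*}) = 1.932555 − 1 = 0.932555.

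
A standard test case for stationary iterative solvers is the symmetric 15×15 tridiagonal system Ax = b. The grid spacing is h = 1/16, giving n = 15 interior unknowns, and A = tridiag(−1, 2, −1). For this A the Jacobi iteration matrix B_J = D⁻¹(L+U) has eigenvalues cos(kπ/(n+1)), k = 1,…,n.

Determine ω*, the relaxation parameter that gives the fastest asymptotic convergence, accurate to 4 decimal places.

ω* = 1.6735

n=15: λ(B_J) = 1 − λ(A)/2 = cos(kπ/16); k=1 gives ρ_J = 0.9808.
√(1−ρ_J²) = |sin(π/16)| = 0.19509
[ω*] 2 ÷ (1 + 0.19509) = 2 ÷ 1.19509 = 1.6735.
[ρ_SOR] ω* − 1 = 0.6735.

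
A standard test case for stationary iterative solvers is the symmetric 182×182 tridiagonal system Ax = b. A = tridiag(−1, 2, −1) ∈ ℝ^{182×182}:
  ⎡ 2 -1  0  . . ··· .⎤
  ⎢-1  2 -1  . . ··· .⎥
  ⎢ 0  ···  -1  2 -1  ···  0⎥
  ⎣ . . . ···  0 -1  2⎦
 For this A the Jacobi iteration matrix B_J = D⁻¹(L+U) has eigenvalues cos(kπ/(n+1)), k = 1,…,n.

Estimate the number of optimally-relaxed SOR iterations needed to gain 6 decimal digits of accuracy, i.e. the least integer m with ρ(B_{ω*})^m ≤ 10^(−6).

m = 403

ρ_J = max_k |cos(kπ/183)| = cos(π/183) = 0.9998526
1 − cos²(π/183) = sin²(π/183) ⇒ √(1−ρ_J²) = sin(π/183) = 0.0171663.
ω* = 2/(1 + 0.0171663) = 2/1.0171663 = 1.9662468.
Hence ρ(B_{ω*}) = 1.9662468 − 1 = 0.9662468.
For 6 digits: m = 6·ln10 / (−ln 0.9662468) = 13.8155/0.034336 = 402.362; round up → m = 403.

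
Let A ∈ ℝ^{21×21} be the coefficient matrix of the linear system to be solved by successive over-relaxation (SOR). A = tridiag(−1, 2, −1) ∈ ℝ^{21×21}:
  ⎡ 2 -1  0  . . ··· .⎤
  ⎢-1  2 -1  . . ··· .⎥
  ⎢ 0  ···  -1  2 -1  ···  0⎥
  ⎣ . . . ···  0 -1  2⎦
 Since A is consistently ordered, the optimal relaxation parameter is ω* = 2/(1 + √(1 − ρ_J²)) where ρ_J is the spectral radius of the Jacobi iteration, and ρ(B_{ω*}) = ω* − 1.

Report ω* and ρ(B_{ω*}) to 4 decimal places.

ω* = 1.7508, ρ_SOR = 0.7508

n=21: λ(B_J) = 1 − λ(A)/2 = cos(kπ/22); k=1 gives ρ_J = 0.9898.
root = sin(π/22) = 0.14231  (since 1−cos² = sin²).
ω* = 2/(1+0.14231) = 1.7508
ρ_SOR = ω* − 1 = 1.7508 − 1 = 0.7508.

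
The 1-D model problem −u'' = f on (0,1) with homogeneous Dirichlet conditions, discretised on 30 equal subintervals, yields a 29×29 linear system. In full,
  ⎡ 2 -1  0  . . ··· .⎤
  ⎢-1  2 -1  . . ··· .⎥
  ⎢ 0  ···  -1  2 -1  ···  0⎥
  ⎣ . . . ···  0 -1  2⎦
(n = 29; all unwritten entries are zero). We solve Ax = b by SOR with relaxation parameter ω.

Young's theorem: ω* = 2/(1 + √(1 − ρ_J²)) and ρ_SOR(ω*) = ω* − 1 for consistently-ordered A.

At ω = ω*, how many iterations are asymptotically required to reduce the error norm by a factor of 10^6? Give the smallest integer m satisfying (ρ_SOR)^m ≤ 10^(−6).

m = 66

spectrum of D⁻¹(L+U) = {cos(kπ/30) : 1≤k≤29}; ρ_J = cos(π/30) = 0.9945219.
root = sin(π/30) = 0.1045285  (since 1−cos² = sin²).
Then 2/(1+√(1−ρ_J²)) = 2/(1+0.1045285); ω* = 2/1.1045285 = 1.8107274.
ρ_SOR = ω* − 1 = 1.8107274 − 1 = 0.8107274.
ρ_SOR^m ≤ 10^(−6) ⇔ m ≥ 6·ln10/(−ln 0.8107274) = 13.8155/0.209823 = 65.844; m = ⌈65.844⌉ = 66.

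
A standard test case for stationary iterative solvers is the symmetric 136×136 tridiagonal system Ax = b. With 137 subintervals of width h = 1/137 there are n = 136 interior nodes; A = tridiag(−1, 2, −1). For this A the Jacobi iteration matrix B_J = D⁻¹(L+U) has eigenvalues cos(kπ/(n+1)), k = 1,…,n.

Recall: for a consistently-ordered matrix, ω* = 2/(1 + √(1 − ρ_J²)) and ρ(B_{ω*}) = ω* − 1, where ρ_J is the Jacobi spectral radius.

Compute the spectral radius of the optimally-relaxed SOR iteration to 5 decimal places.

ρ_SOR = 0.95517

n=136: λ(B_J) = 1 − λ(A)/2 = cos(kπ/137); k=1 gives ρ_J = 0.99974.
1 − cos²(π/137) = sin²(π/137) ⇒ √(1−ρ_J²) = sin(π/137) = 0.022929.
ω* = 2/(1 + 0.022929) = 2/1.022929 = 1.95517.
At ω = 1.95517 every |λ(B_ω)| = ω−1, so ρ_SOR = 0.95517.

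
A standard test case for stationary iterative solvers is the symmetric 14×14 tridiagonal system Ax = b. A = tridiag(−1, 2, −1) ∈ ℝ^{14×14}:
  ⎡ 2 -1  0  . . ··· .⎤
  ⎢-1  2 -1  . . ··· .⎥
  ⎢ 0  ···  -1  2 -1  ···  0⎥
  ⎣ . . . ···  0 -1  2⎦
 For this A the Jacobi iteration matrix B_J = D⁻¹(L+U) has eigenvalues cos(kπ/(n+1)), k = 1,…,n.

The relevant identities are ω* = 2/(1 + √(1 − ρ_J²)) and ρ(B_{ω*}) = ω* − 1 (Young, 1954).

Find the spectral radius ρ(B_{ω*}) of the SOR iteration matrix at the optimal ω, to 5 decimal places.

B_J for the 14×14 system has eigenvalues cos(kπ/15); ρ_J = cos(π/15) = 0.97815.
1 − cos²(π/15) = sin²(π/15) ⇒ √(1−ρ_J²) = sin(π/15) = 0.207912.
[ω*] 2 ÷ (1 + 0.207912) = 2 ÷ 1.207912 = 1.65575.
ρ_SOR = ω* − 1 ≈ 0.65575.

ρ_SOR = 0.65575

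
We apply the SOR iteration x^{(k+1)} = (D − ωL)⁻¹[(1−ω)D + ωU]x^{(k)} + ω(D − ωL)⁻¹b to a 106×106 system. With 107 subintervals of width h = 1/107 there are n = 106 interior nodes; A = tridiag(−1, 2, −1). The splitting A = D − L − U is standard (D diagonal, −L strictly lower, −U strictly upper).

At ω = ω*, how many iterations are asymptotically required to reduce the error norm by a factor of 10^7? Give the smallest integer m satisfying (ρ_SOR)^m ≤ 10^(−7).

½·tridiag(1,0,1) at n=106: λ_k = cos(kπ/107); max |λ| at k=1 ⇒ ρ_J = cos(π/107) ≈ 0.9995690.
√(1 − cos²(π/107)) = sin(π/107) ≈ 0.0293565.
So ω* = 2/1.0293565 = 1.9429615 (Young).
[ρ_SOR] ω* − 1 = 0.9429615.
ρ_SOR^m ≤ 10^(−7) ⇔ m ≥ 7·ln10/(−ln 0.9429615) = 16.1181/0.0587298 = 274.445; m = ⌈274.445⌉ = 275.

m = 275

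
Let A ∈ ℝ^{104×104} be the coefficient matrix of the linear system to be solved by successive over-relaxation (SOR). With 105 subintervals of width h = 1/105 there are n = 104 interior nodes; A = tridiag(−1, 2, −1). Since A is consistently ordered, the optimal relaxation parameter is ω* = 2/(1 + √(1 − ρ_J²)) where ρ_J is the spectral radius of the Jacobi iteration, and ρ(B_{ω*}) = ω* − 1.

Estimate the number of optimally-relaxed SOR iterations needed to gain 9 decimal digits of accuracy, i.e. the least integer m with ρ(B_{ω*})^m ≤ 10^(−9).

m = 347

ρ_J = max_k |cos(kπ/105)| = cos(π/105) = 0.9995524
√(1−ρ_J²) = |sin(π/105)| = 0.0299155
Then 2/(1+√(1−ρ_J²)) = 2/(1+0.0299155); ω* = 2/1.0299155 = 1.9419069.
ρ(B_{ω*}) = ω*−1 = 0.9419069
ρ_SOR^m ≤ 10^(−9) ⇔ m ≥ 9·ln10/(−ln 0.9419069) = 20.7233/0.0598488 = 346.261; m = ⌈346.261⌉ = 347.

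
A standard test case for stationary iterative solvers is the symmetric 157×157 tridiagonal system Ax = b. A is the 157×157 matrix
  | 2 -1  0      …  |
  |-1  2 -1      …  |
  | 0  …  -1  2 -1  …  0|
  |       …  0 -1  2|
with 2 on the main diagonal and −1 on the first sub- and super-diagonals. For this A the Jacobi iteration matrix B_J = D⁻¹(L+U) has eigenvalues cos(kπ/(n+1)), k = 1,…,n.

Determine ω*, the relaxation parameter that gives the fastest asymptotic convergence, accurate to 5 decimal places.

n=157: λ(B_J) = 1 − λ(A)/2 = cos(kπ/158); k=1 gives ρ_J = 0.99980.
1 − cos²(π/158) = sin²(π/158) ⇒ √(1−ρ_J²) = sin(π/158) = 0.019882.
ω* = 2 / (1 + 0.019882) = 2 / 1.019882 ≈ 1.96101.
At ω = 1.96101 every |λ(B_ω)| = ω−1, so ρ_SOR = 0.96101.

ω* = 1.96101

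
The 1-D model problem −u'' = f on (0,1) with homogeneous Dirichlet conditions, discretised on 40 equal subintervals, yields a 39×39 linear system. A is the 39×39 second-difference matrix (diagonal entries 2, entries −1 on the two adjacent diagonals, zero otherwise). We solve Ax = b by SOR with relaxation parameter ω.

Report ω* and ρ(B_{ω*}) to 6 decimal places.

ω* = 1.854498, ρ_SOR = 0.854498

ρ_J = max_k |cos(kπ/40)| = cos(π/40) = 0.996917
√(1−ρ_J²) simplifies to sin(π/40) = 0.0784591.
Young: ω* = 2/(1+√(1−ρ_J²)) = 2/(1+0.0784591) = 2/1.0784591 = 1.854498.
[ρ_SOR] ω* − 1 = 0.854498.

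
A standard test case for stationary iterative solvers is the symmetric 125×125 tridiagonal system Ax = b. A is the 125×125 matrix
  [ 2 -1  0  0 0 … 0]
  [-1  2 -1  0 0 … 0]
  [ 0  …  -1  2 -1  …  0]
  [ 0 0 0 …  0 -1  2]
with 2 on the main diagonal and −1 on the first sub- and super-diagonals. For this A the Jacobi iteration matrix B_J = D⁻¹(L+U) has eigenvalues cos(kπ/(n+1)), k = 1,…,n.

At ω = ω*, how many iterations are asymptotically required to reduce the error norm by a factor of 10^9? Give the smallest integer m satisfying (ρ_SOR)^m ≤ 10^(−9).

m = 416

spectrum of D⁻¹(L+U) = {cos(kπ/126) : 1≤k≤125}; ρ_J = cos(π/126) = 0.9996892.
√(1 − cos²(π/126)) = sin(π/126) ≈ 0.0249307.
Then 2/(1+√(1−ρ_J²)) = 2/(1+0.0249307); ω* = 2/1.0249307 = 1.9513514.
ρ(B_{ω*}) = ω*−1 = 0.9513514
m ≥ 9·ln10 / (−ln 0.9513514) = 415.531; smallest integer m = 416.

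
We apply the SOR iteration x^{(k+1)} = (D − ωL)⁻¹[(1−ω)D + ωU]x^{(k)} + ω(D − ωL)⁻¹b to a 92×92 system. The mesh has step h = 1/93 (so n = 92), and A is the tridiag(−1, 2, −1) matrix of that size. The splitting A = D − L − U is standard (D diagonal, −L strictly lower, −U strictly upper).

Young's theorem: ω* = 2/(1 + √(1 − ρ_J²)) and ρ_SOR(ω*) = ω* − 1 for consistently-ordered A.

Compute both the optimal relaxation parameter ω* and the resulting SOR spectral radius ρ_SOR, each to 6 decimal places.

n=92: λ(B_J) = 1 − λ(A)/2 = cos(kπ/93); k=1 gives ρ_J = 0.999429.
√(1−ρ_J²) simplifies to sin(π/93) = 0.0337741.
So ω* = 2/1.0337741 = 1.934659 (Young).
[ρ_SOR] ω* − 1 = 0.934659.

ω* = 1.934659, ρ_SOR = 0.934659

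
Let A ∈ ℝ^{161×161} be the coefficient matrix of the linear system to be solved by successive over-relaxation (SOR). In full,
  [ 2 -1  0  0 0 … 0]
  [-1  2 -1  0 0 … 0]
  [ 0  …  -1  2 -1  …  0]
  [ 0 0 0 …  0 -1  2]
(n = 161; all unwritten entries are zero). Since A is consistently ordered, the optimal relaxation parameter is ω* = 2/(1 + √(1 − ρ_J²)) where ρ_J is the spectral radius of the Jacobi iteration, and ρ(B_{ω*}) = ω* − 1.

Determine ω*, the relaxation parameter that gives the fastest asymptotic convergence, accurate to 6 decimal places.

n=161: λ(B_J) = 1 − λ(A)/2 = cos(kπ/162); k=1 gives ρ_J = 0.999812.
√(1 − cos²(π/162)) = sin(π/162) ≈ 0.0193913.
ω* = 2/(1 + 0.0193913) = 2/1.0193913 = 1.961955.
ρ_SOR = ω* − 1 ≈ 0.961955.

ω* = 1.961955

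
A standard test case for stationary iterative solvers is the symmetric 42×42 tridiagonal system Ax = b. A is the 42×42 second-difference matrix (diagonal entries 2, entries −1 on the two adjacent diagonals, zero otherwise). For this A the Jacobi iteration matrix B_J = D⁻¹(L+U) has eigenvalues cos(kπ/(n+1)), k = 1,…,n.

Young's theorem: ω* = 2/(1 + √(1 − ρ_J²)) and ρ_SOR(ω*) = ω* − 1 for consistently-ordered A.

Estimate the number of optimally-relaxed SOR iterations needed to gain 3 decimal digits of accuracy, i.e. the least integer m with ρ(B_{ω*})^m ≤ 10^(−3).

m = 48

ρ_J = max_k |cos(kπ/43)| = cos(π/43) = 0.9973323
√(1 − cos²(π/43)) = sin(π/43) ≈ 0.0729953.
So ω* = 2/1.0729953 = 1.8639411 (Young).
ρ_SOR = ω* − 1 = 1.8639411 − 1 = 0.8639411.
(0.8639411)^m ≤ 10^{−3}  ⇒  m·ln(0.8639411) ≤ −3·ln10  ⇒  m ≥ 47.232  ⇒  m = 48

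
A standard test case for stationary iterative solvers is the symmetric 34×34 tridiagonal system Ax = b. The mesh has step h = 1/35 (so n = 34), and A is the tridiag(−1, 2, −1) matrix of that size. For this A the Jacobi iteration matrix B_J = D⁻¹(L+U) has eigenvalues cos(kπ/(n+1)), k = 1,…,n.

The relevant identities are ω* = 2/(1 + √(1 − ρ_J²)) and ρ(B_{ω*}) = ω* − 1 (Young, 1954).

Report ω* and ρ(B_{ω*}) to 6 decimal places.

ρ_J = max_k |cos(kπ/35)| = cos(π/35) = 0.995974
√(1−ρ_J²) = |sin(π/35)| = 0.0896393
ω* = 2/(1+0.0896393) = 1.835470
ρ_SOR = ω* − 1 ≈ 0.835470.

ω* = 1.835470, ρ_SOR = 0.835470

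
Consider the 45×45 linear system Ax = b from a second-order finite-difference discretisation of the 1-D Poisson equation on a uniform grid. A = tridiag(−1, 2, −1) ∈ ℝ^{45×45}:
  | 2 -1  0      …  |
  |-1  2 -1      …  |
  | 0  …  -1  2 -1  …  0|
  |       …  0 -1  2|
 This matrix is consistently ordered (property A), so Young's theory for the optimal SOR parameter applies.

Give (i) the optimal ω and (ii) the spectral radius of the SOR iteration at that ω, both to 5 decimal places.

ω* = 1.87223, ρ_SOR = 0.87223

n=45: λ(B_J) = 1 − λ(A)/2 = cos(kπ/46); k=1 gives ρ_J = 0.99767.
√(1−ρ_J²) simplifies to sin(π/46) = 0.068242.
So ω* = 2/1.068242 = 1.87223 (Young).
[ρ_SOR] ω* − 1 = 0.87223.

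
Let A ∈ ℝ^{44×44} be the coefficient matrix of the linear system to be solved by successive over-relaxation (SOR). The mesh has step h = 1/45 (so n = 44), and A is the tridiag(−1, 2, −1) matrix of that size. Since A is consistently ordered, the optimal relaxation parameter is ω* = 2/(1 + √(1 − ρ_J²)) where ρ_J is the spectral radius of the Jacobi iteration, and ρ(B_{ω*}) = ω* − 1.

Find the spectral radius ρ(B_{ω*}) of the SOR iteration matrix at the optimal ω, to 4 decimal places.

With n=44, ρ(Jacobi) = cos(π/45) = 0.9976.
√(1−ρ_J²) simplifies to sin(π/45) = 0.06976.
Then 2/(1+√(1−ρ_J²)) = 2/(1+0.06976); ω* = 2/1.06976 = 1.8696.
ρ_SOR = ω* − 1 = 1.8696 − 1 = 0.8696.

ρ_SOR = 0.8696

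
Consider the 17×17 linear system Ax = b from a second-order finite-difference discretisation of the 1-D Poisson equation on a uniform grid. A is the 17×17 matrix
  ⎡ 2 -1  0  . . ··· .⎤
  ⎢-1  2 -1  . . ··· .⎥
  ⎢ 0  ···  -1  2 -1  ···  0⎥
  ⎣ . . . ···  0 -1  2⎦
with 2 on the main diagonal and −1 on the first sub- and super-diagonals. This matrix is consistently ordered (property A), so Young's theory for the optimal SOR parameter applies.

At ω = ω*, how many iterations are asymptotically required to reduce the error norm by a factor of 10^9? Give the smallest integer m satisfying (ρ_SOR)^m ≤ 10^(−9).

m = 60

spectrum of D⁻¹(L+U) = {cos(kπ/18) : 1≤k≤17}; ρ_J = cos(π/18) = 0.9848078.
root = sin(π/18) = 0.1736482  (since 1−cos² = sin²).
ω* = 2/(1+0.1736482) = 1.7040882
and ρ(B_{ω*}) = 1.7040882 − 1 = 0.7040882.
m ≥ 9·ln10 / (−ln 0.7040882) = 59.066; smallest integer m = 60.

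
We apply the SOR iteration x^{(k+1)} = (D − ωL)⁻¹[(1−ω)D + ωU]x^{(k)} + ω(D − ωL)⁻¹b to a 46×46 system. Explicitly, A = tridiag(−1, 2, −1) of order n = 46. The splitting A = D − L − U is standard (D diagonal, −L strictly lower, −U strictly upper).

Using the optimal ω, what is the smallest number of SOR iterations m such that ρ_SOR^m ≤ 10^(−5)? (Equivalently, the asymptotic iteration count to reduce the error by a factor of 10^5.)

[ρ_J] n=46: ρ(B_J) = cos(π/(n+1)) = cos(π/47) = 0.9977669.
root = sin(π/47) = 0.0667926  (since 1−cos² = sin²).
Young: ω* = 2/(1+√(1−ρ_J²)) = 2/(1+0.0667926) = 2/1.0667926 = 1.8747787.
ρ_SOR = ω* − 1 ≈ 0.8747787.
ρ_SOR^m ≤ 10^(−5) ⇔ m ≥ 5·ln10/(−ln 0.8747787) = 11.5129/0.133784 = 86.056; m = ⌈86.056⌉ = 87.

m = 87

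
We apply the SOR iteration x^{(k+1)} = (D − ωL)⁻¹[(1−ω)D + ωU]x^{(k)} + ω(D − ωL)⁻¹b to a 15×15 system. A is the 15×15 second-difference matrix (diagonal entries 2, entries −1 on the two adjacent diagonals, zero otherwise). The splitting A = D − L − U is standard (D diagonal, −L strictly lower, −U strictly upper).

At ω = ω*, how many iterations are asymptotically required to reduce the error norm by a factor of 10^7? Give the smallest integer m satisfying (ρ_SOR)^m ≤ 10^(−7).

ρ_J = max_k |cos(kπ/16)| = cos(π/16) = 0.9807853
√(1−ρ_J²) simplifies to sin(π/16) = 0.1950903.
ω* = 2/(1+0.1950903) = 1.6735137
At ω = 1.6735137 every |λ(B_ω)| = ω−1, so ρ_SOR = 0.6735137.
7·ln10 = 16.1181; −ln(0.6735137) = 0.395247; m = ⌈16.1181/0.395247⌉ = ⌈40.780⌉ = 41.

m = 41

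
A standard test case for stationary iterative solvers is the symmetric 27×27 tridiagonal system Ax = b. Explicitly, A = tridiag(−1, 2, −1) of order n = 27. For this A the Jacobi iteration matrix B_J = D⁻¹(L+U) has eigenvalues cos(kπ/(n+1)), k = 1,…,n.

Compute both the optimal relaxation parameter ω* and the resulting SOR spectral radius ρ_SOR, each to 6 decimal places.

With n=27, ρ(Jacobi) = cos(π/28) = 0.993712.
1 − cos²(π/28) = sin²(π/28) ⇒ √(1−ρ_J²) = sin(π/28) = 0.1119645.
Then 2/(1+√(1−ρ_J²)) = 2/(1+0.1119645); ω* = 2/1.1119645 = 1.798619.
ρ_SOR = ω* − 1 = 1.798619 − 1 = 0.798619.

ω* = 1.798619, ρ_SOR = 0.798619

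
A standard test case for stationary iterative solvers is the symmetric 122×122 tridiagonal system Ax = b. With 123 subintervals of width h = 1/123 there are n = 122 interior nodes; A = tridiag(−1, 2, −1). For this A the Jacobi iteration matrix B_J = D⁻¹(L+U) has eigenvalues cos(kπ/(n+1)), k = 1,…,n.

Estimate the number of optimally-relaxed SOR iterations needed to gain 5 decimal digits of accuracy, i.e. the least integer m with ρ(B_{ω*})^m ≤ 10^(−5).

m = 226

[ρ_J] n=122: ρ(B_J) = cos(π/(n+1)) = cos(π/123) = 0.9996738.
√(1 − cos²(π/123)) = sin(π/123) ≈ 0.0255386.
ω* = 2/(1 + 0.0255386) = 2/1.0255386 = 1.9501948.
ρ_SOR = ω* − 1 = 1.9501948 − 1 = 0.9501948.
For 5 digits: m = 5·ln10 / (−ln 0.9501948) = 11.5129/0.0510883 = 225.353; round up → m = 226.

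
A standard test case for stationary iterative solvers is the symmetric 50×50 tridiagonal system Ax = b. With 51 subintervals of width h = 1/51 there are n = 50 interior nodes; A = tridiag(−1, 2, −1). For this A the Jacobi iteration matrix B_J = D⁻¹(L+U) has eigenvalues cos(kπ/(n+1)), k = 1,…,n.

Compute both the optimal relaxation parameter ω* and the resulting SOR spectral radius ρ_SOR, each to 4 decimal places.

ω* = 1.8840, ρ_SOR = 0.8840

n=50: λ(B_J) = 1 − λ(A)/2 = cos(kπ/51); k=1 gives ρ_J = 0.9981.
√(1 − cos²(π/51)) = sin(π/51) ≈ 0.06156.
[ω*] 2 ÷ (1 + 0.06156) = 2 ÷ 1.06156 = 1.8840.
and ρ(B_{ω*}) = 1.8840 − 1 = 0.8840.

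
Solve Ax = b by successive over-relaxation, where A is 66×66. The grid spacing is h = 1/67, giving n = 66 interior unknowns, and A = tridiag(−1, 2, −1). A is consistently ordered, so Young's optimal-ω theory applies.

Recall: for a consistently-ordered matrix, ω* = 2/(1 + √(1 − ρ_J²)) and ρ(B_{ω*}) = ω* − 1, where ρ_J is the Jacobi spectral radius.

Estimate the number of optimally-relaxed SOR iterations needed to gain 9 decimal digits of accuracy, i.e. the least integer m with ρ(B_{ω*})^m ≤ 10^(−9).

spectrum of D⁻¹(L+U) = {cos(kπ/67) : 1≤k≤66}; ρ_J = cos(π/67) = 0.9989009.
root = sin(π/67) = 0.0468723  (since 1−cos² = sin²).
Then 2/(1+√(1−ρ_J²)) = 2/(1+0.0468723); ω* = 2/1.0468723 = 1.9104527.
Hence ρ(B_{ω*}) = 1.9104527 − 1 = 0.9104527.
m ≥ 9·ln10 / (−ln 0.9104527) = 220.899; smallest integer m = 221.

m = 221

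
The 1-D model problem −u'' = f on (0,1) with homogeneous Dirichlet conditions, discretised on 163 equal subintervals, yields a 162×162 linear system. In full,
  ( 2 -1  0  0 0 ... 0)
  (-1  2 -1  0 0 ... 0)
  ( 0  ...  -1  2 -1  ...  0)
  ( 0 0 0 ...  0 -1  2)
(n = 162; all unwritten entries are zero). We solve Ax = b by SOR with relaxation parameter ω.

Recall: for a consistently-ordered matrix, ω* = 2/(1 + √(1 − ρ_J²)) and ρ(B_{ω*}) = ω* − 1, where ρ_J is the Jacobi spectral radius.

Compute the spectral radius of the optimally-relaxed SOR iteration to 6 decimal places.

With n=162, ρ(Jacobi) = cos(π/163) = 0.999814.
root = sin(π/163) = 0.0192724  (since 1−cos² = sin²).
So ω* = 2/1.0192724 = 1.962184 (Young).
ρ_SOR = ω* − 1 ≈ 0.962184.

ρ_SOR = 0.962184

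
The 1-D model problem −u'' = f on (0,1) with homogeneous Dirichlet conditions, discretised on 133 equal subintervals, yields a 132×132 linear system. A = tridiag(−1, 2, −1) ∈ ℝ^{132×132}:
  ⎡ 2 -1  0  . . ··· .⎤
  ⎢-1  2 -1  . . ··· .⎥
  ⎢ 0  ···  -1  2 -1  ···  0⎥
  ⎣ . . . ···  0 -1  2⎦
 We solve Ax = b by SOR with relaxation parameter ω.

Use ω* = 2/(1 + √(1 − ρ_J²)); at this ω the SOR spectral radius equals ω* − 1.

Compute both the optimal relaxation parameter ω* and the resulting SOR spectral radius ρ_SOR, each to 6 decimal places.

ω* = 1.953852, ρ_SOR = 0.953852

[ρ_J] n=132: ρ(B_J) = cos(π/(n+1)) = cos(π/133) = 0.999721.
√(1 − cos²(π/133)) = sin(π/133) ≈ 0.0236188.
ω* = 2 / (1 + 0.0236188) = 2 / 1.0236188 ≈ 1.953852.
ρ_SOR = ω* − 1 ≈ 0.953852.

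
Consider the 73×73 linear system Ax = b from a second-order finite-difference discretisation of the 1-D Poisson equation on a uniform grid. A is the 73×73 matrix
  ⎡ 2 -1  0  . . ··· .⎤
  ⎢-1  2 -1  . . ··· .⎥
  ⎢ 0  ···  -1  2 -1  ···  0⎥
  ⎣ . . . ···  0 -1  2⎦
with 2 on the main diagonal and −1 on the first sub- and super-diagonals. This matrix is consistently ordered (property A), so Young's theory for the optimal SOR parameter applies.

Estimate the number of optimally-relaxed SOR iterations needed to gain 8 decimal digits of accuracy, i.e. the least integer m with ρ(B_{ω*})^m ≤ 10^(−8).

spectrum of D⁻¹(L+U) = {cos(kπ/74) : 1≤k≤73}; ρ_J = cos(π/74) = 0.9990990.
√(1−ρ_J²) = |sin(π/74)| = 0.0424412
So ω* = 2/1.0424412 = 1.9185734 (Young).
At ω = 1.9185734 every |λ(B_ω)| = ω−1, so ρ_SOR = 0.9185734.
m ≥ 8·ln10 / (−ln 0.9185734) = 216.884; smallest integer m = 217.

m = 217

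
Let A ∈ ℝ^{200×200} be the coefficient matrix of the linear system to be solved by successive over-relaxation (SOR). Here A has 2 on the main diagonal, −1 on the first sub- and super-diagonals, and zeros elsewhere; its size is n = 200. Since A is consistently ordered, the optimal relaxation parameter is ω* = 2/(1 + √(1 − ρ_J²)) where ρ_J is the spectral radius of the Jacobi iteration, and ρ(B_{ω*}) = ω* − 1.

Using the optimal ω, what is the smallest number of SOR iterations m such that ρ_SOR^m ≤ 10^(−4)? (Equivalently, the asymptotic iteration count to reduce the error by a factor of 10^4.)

m = 295

With n=200, ρ(Jacobi) = cos(π/201) = 0.9998779.
1 − cos²(π/201) = sin²(π/201) ⇒ √(1−ρ_J²) = sin(π/201) = 0.0156292.
So ω* = 2/1.0156292 = 1.9692226 (Young).
At ω = 1.9692226 every |λ(B_ω)| = ω−1, so ρ_SOR = 0.9692226.
Need (0.9692226)^m ≤ 10^(−4): m ≥ 4·ln10/|ln 0.9692226| = 9.21034/0.031261 = 294.627 ⇒ m = 295.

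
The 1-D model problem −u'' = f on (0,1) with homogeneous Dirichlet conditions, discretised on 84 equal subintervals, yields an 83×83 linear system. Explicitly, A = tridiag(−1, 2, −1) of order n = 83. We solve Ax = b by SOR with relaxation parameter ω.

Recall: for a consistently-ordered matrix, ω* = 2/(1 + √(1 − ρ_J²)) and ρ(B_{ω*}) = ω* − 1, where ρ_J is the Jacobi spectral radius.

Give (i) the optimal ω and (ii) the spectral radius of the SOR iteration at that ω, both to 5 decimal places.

ω* = 1.92791, ρ_SOR = 0.92791

½·tridiag(1,0,1) at n=83: λ_k = cos(kπ/84); max |λ| at k=1 ⇒ ρ_J = cos(π/84) ≈ 0.99930.
1 − cos²(π/84) = sin²(π/84) ⇒ √(1−ρ_J²) = sin(π/84) = 0.037391.
ω* = 2/(1 + 0.037391) = 2/1.037391 = 1.92791.
Hence ρ(B_{ω*}) = 1.92791 − 1 = 0.92791.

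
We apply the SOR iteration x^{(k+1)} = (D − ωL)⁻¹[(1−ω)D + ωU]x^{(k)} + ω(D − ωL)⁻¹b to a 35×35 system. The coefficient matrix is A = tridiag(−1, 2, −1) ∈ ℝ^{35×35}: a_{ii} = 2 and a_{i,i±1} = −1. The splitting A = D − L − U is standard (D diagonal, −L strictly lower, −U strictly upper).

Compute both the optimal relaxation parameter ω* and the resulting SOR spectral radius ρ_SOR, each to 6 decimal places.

ω* = 1.839663, ρ_SOR = 0.839663

B_J for the 35×35 system has eigenvalues cos(kπ/36); ρ_J = cos(π/36) = 0.996195.
√(1−ρ_J²) simplifies to sin(π/36) = 0.0871557.
So ω* = 2/1.0871557 = 1.839663 (Young).
ρ(B_{ω*}) = ω*−1 = 0.839663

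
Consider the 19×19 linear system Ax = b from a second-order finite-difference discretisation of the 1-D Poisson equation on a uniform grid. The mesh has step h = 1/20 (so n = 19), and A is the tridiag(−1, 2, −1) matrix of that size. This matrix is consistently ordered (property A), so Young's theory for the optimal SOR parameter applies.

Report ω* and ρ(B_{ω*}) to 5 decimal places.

With n=19, ρ(Jacobi) = cos(π/20) = 0.98769.
√(1−ρ_J²) = |sin(π/20)| = 0.156434
So ω* = 2/1.156434 = 1.72945 (Young).
At ω = 1.72945 every |λ(B_ω)| = ω−1, so ρ_SOR = 0.72945.

ω* = 1.72945, ρ_SOR = 0.72945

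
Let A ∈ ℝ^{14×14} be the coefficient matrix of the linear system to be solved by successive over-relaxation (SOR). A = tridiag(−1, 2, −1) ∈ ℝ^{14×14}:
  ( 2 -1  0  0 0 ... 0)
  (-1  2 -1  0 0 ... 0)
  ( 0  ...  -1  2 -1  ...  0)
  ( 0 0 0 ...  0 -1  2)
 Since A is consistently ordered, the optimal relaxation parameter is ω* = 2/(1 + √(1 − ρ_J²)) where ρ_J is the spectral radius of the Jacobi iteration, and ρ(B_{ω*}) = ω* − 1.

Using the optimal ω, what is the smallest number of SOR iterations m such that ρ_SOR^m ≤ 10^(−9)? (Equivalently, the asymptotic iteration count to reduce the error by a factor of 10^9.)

m = 50

B_J for the 14×14 system has eigenvalues cos(kπ/15); ρ_J = cos(π/15) = 0.9781476.
√(1−ρ_J²) simplifies to sin(π/15) = 0.2079117.
ω* = 2 / (1 + 0.2079117) = 2 / 1.2079117 ≈ 1.6557502.
Hence ρ(B_{ω*}) = 1.6557502 − 1 = 0.6557502.
ρ_SOR^m ≤ 10^(−9) ⇔ m ≥ 9·ln10/(−ln 0.6557502) = 20.7233/0.421975 = 49.110; m = ⌈49.110⌉ = 50.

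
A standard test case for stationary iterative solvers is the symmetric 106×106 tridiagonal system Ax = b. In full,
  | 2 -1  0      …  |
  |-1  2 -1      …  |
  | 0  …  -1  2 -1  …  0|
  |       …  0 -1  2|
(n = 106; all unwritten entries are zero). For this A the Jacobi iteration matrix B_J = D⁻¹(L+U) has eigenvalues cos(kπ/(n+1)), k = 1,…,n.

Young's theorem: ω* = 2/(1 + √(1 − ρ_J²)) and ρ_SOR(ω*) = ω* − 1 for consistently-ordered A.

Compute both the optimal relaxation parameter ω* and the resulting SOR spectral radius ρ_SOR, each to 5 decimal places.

ω* = 1.94296, ρ_SOR = 0.94296

With n=106, ρ(Jacobi) = cos(π/107) = 0.99957.
√(1 − cos²(π/107)) = sin(π/107) ≈ 0.029356.
ω* = 2/(1 + 0.029356) = 2/1.029356 = 1.94296.
ρ_SOR = ω* − 1 = 1.94296 − 1 = 0.94296.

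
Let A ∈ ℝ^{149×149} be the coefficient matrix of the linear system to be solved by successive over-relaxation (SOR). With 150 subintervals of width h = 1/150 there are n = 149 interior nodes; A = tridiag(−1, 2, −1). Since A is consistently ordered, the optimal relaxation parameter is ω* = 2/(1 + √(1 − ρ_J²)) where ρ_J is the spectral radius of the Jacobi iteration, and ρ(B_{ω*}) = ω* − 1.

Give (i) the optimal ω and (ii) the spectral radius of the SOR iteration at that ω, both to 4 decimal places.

ω* = 1.9590, ρ_SOR = 0.9590

ρ_J = max_k |cos(kπ/150)| = cos(π/150) = 0.9998
√(1−ρ_J²) = |sin(π/150)| = 0.02094
[ω*] 2 ÷ (1 + 0.02094) = 2 ÷ 1.02094 = 1.9590.
ρ_SOR = ω* − 1 = 1.9590 − 1 = 0.9590.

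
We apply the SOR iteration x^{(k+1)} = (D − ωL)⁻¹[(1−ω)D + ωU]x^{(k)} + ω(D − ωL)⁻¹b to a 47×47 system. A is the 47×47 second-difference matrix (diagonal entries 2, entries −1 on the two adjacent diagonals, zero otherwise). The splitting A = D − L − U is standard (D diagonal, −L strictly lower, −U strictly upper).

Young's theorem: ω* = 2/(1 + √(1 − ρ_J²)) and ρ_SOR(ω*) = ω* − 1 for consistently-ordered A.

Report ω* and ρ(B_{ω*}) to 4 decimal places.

ω* = 1.8772, ρ_SOR = 0.8772

n=47: λ(B_J) = 1 − λ(A)/2 = cos(kπ/48); k=1 gives ρ_J = 0.9979.
√(1 − cos²(π/48)) = sin(π/48) ≈ 0.06540.
ω* = 2/(1 + 0.06540) = 2/1.06540 = 1.8772.
ρ_SOR = ω* − 1 ≈ 0.8772.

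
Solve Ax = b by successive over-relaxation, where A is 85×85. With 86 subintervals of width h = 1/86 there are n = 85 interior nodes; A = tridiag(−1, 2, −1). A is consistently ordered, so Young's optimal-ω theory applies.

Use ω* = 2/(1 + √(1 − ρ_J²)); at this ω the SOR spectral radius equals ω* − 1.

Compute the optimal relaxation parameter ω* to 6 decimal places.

ω* = 1.929530

[ρ_J] n=85: ρ(B_J) = cos(π/(n+1)) = cos(π/86) = 0.999333.
root = sin(π/86) = 0.0365220  (since 1−cos² = sin²).
Then 2/(1+√(1−ρ_J²)) = 2/(1+0.0365220); ω* = 2/1.0365220 = 1.929530.
[ρ_SOR] ω* − 1 = 0.929530.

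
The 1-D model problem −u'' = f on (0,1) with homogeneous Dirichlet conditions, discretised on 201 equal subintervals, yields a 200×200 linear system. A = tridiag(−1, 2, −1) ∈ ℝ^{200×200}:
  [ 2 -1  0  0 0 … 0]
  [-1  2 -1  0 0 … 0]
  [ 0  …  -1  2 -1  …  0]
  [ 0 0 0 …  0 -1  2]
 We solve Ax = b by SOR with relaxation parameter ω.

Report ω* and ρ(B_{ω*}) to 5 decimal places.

B_J for the 200×200 system has eigenvalues cos(kπ/201); ρ_J = cos(π/201) = 0.99988.
root = sin(π/201) = 0.015629  (since 1−cos² = sin²).
Then 2/(1+√(1−ρ_J²)) = 2/(1+0.015629); ω* = 2/1.015629 = 1.96922.
and ρ(B_{ω*}) = 1.96922 − 1 = 0.96922.

ω* = 1.96922, ρ_SOR = 0.96922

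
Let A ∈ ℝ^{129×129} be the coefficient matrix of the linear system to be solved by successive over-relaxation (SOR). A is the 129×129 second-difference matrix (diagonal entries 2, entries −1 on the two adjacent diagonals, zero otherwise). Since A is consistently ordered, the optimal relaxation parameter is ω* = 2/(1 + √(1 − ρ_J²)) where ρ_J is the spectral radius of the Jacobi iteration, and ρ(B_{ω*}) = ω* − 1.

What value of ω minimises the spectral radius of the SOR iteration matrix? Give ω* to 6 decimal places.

ω* = 1.952813

n=129: λ(B_J) = 1 − λ(A)/2 = cos(kπ/130); k=1 gives ρ_J = 0.999708.
√(1 − cos²(π/130)) = sin(π/130) ≈ 0.0241637.
Young: ω* = 2/(1+√(1−ρ_J²)) = 2/(1+0.0241637) = 2/1.0241637 = 1.952813.
and ρ(B_{ω*}) = 1.952813 − 1 = 0.952813.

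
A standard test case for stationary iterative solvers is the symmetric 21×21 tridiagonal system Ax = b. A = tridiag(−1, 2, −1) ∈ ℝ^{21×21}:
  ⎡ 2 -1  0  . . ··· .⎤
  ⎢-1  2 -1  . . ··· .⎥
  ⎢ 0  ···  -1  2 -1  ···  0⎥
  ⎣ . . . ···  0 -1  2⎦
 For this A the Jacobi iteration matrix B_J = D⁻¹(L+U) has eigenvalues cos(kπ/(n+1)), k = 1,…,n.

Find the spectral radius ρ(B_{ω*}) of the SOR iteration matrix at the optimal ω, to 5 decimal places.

ρ_SOR = 0.75083

½·tridiag(1,0,1) at n=21: λ_k = cos(kπ/22); max |λ| at k=1 ⇒ ρ_J = cos(π/22) ≈ 0.98982.
√(1 − cos²(π/22)) = sin(π/22) ≈ 0.142315.
[ω*] 2 ÷ (1 + 0.142315) = 2 ÷ 1.142315 = 1.75083.
and ρ(B_{ω*}) = 1.75083 − 1 = 0.75083.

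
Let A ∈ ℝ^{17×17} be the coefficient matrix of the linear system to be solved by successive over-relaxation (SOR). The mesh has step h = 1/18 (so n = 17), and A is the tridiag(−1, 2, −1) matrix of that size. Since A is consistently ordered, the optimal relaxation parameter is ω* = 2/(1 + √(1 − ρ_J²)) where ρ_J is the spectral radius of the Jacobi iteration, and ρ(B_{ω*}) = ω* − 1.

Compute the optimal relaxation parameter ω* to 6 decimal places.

ω* = 1.704088

n=17: λ(B_J) = 1 − λ(A)/2 = cos(kπ/18); k=1 gives ρ_J = 0.984808.
1 − cos²(π/18) = sin²(π/18) ⇒ √(1−ρ_J²) = sin(π/18) = 0.1736482.
Young: ω* = 2/(1+√(1−ρ_J²)) = 2/(1+0.1736482) = 2/1.1736482 = 1.704088.
ρ_SOR = ω* − 1 ≈ 0.704088.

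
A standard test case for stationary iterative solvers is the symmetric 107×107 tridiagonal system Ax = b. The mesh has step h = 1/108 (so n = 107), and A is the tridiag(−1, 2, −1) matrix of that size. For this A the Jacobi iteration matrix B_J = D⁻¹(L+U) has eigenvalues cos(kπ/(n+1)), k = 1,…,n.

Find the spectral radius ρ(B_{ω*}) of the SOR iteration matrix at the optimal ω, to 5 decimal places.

ρ_SOR = 0.94347

½·tridiag(1,0,1) at n=107: λ_k = cos(kπ/108); max |λ| at k=1 ⇒ ρ_J = cos(π/108) ≈ 0.99958.
√(1 − cos²(π/108)) = sin(π/108) ≈ 0.029085.
[ω*] 2 ÷ (1 + 0.029085) = 2 ÷ 1.029085 = 1.94347.
Hence ρ(B_{ω*}) = 1.94347 − 1 = 0.94347.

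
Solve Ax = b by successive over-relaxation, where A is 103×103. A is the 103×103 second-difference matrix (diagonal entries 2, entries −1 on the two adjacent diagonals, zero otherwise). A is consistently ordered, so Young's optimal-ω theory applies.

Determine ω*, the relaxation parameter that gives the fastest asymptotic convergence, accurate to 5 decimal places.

ω* = 1.94136

[ρ_J] n=103: ρ(B_J) = cos(π/(n+1)) = cos(π/104) = 0.99954.
1 − cos²(π/104) = sin²(π/104) ⇒ √(1−ρ_J²) = sin(π/104) = 0.030203.
ω* = 2/(1 + 0.030203) = 2/1.030203 = 1.94136.
and ρ(B_{ω*}) = 1.94136 − 1 = 0.94136.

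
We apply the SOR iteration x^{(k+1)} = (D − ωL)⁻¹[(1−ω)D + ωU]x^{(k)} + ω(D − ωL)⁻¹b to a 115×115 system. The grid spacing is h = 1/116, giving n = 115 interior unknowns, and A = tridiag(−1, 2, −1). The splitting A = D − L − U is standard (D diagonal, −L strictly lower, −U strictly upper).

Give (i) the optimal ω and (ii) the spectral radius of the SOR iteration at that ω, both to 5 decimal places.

ω* = 1.94727, ρ_SOR = 0.94727

n=115: λ(B_J) = 1 − λ(A)/2 = cos(kπ/116); k=1 gives ρ_J = 0.99963.
√(1−ρ_J²) simplifies to sin(π/116) = 0.027079.
[ω*] 2 ÷ (1 + 0.027079) = 2 ÷ 1.027079 = 1.94727.
ρ_SOR = ω* − 1 = 1.94727 − 1 = 0.94727.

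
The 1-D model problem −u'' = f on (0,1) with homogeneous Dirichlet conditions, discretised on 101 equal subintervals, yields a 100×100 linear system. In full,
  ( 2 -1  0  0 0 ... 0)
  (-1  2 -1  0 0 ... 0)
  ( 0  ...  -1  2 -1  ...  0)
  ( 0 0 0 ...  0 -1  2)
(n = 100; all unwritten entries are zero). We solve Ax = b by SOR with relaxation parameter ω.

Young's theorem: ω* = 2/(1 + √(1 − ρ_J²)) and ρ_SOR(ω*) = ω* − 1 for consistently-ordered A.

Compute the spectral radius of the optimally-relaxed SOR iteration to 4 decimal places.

ρ_SOR = 0.9397

With n=100, ρ(Jacobi) = cos(π/101) = 0.9995.
√(1 − cos²(π/101)) = sin(π/101) ≈ 0.03110.
So ω* = 2/1.03110 = 1.9397 (Young).
At ω = 1.9397 every |λ(B_ω)| = ω−1, so ρ_SOR = 0.9397.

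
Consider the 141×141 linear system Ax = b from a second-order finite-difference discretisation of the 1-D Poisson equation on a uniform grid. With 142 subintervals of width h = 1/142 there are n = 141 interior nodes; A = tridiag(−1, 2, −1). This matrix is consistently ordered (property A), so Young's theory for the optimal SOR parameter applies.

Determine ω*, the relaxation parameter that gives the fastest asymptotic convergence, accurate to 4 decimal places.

ω* = 1.9567

spectrum of D⁻¹(L+U) = {cos(kπ/142) : 1≤k≤141}; ρ_J = cos(π/142) = 0.9998.
1 − cos²(π/142) = sin²(π/142) ⇒ √(1−ρ_J²) = sin(π/142) = 0.02212.
So ω* = 2/1.02212 = 1.9567 (Young).
ρ(B_{ω*}) = ω*−1 = 0.9567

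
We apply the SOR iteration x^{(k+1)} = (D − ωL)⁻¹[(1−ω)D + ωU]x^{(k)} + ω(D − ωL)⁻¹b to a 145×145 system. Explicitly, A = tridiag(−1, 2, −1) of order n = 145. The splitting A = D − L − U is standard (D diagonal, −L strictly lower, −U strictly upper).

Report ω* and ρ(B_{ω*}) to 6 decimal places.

[ρ_J] n=145: ρ(B_J) = cos(π/(n+1)) = cos(π/146) = 0.999769.
1 − cos²(π/146) = sin²(π/146) ⇒ √(1−ρ_J²) = sin(π/146) = 0.0215161.
ω* = 2/(1+0.0215161) = 1.957874
and ρ(B_{ω*}) = 1.957874 − 1 = 0.957874.

ω* = 1.957874, ρ_SOR = 0.957874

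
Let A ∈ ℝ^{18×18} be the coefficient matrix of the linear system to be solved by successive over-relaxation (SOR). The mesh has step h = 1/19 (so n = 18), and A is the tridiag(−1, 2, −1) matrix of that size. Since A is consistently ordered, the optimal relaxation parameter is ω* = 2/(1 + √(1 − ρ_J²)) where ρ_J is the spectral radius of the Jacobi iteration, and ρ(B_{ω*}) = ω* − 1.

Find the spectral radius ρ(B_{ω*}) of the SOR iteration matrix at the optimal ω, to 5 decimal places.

ρ_J = max_k |cos(kπ/19)| = cos(π/19) = 0.98636
√(1 − cos²(π/19)) = sin(π/19) ≈ 0.164595.
ω* = 2/(1 + 0.164595) = 2/1.164595 = 1.71734.
[ρ_SOR] ω* − 1 = 0.71734.

ρ_SOR = 0.71734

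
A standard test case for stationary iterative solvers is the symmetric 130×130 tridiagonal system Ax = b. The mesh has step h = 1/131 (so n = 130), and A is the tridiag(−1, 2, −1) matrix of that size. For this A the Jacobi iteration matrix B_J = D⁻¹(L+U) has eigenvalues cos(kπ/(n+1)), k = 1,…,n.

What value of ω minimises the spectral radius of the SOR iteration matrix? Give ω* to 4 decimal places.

ω* = 1.9532

spectrum of D⁻¹(L+U) = {cos(kπ/131) : 1≤k≤130}; ρ_J = cos(π/131) = 0.9997.
1 − cos²(π/131) = sin²(π/131) ⇒ √(1−ρ_J²) = sin(π/131) = 0.02398.
ω* = 2/(1+0.02398) = 1.9532
ρ_SOR = ω* − 1 = 1.9532 − 1 = 0.9532.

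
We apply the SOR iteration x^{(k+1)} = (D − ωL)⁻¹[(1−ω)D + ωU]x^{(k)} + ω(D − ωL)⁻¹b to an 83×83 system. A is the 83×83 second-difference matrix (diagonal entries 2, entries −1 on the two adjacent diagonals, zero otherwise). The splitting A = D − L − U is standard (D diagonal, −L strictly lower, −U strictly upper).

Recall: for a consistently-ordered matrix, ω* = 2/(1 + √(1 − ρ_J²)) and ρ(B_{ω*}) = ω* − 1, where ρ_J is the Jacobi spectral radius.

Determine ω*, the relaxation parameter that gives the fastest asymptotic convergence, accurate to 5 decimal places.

With n=83, ρ(Jacobi) = cos(π/84) = 0.99930.
√(1 − cos²(π/84)) = sin(π/84) ≈ 0.037391.
Then 2/(1+√(1−ρ_J²)) = 2/(1+0.037391); ω* = 2/1.037391 = 1.92791.
[ρ_SOR] ω* − 1 = 0.92791.

ω* = 1.92791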